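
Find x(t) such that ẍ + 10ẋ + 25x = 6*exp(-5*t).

Characteristic equation r² + 10r + 25 = 0 has discriminant (10)² - 4·(25) = 0, so r = -5 is a repeated root.
Hence x_h = (C1 + C2*t)*exp(-5*t).
Since exp(-5*t) solves the homogeneous equation (r = -5 is a root of multiplicity 2), multiply the trial by t^2. Try x_p = A*t^2*exp(-5*t). Substituting into the equation and dividing by exp(-5*t) gives A = 3, so x_p = 3*t^2*exp(-5*t).

x = C1*exp(-5*t) + 3*t**2*exp(-5*t) + C2*t*exp(-5*t)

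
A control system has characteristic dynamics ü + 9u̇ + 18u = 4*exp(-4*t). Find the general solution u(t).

u = -2*exp(-4*t) + C1*exp(-6*t) + C2*exp(-3*t)

Characteristic equation r² + 9r + 18 = 0 factors as (r + 6)(r + 3) = 0, so r = -6, -3.
Hence u_h = C1*exp(-6*t) + C2*exp(-3*t).
Try u_p = A*exp(-4*t). Substituting into the equation and dividing by exp(-4*t) gives A = -2, so u_p = -2*exp(-4*t).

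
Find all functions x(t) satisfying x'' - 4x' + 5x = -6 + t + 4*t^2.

Characteristic equation r² - 4r + 5 = 0 has discriminant (-4)² - 4·(5) = -4 < 0, so r = 2 ± i.
Hence x_h = C1*cos(t)*exp(2*t) + C2*exp(2*t)*sin(t).
For the particular solution try x_p = A0 + A1*t + A2*t^2. Substituting and matching coefficients of each power of t gives A0 = -42/125, A1 = 37/25, A2 = 4/5, so x_p = -42/125 + 4*t^2/5 + 37*t/25.

x = -42/125 + 4*t**2/5 + 37*t/25 + C1*cos(t)*exp(2*t) + C2*exp(2*t)*sin(t)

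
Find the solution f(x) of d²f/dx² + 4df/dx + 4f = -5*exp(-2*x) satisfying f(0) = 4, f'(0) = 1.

f = 4*exp(-2*x) + 9*x*exp(-2*x) - 5*x**2*exp(-2*x)/2

Characteristic equation r² + 4r + 4 = 0 has discriminant (4)² - 4·(4) = 0, so r = -2 is a repeated root.
Hence f_h = (C1 + C2*x)*exp(-2*x).
Since exp(-2*x) solves the homogeneous equation (r = -2 is a root of multiplicity 2), multiply the trial by x^2. Try f_p = A*x^2*exp(-2*x). Substituting into the equation and dividing by exp(-2*x) gives A = -5/2, so f_p = -5*x^2*exp(-2*x)/2.
General solution: f = C1*exp(-2*x) - 5*x^2*exp(-2*x)/2 + C2*x*exp(-2*x).
Apply the initial conditions: f(0) = C1 = 4 and f'(0) = C2 - 2*C1 = 1. Solving gives C1 = 4, C2 = 9.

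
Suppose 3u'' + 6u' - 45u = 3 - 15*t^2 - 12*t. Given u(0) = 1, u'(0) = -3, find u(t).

Divide through by 3: u'' + 2u' - 15u = 1 - 5*t^2 - 4*t.
Characteristic equation r² + 2r - 15 = 0 factors as (r - 3)(r + 5) = 0, so r = 3, -5.
Hence u_h = C1*exp(3*t) + C2*exp(-5*t).
For the particular solution try u_p = A0 + A1*t + A2*t^2. Substituting and matching coefficients of each power of t gives A0 = 17/675, A1 = 16/45, A2 = 1/3, so u_p = 17/675 + t^2/3 + 16*t/45.
General solution: u = 17/675 + t^2/3 + 16*t/45 + C1*exp(3*t) + C2*exp(-5*t).
Apply the initial conditions: u(0) = 17/675 + C1 + C2 = 1 and u'(0) = 16/45 - 5*C2 + 3*C1 = -3. Solving gives C1 = 41/216, C2 = 157/200.

u = 17/675 + t**2/3 + 16*t/45 + 41*exp(3*t)/216 + 157*exp(-5*t)/200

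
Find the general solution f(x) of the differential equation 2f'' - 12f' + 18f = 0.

Divide through by 2: f'' - 6f' + 9f = 0.
Characteristic equation r² - 6r + 9 = 0 has discriminant (-6)² - 4·(9) = 0, so r = 3 is a repeated root.
Hence f_h = (C1 + C2*x)*exp(3*x).

f = C1*exp(3*x) + C2*x*exp(3*x)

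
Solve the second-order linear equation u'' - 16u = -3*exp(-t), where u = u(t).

Characteristic equation r² - 16 = 0 factors as (r + 4)(r - 4) = 0, so r = -4, 4.
Hence u_h = C1*exp(-4*t) + C2*exp(4*t).
Try u_p = A*exp(-t). Substituting into the equation and dividing by exp(-t) gives A = 1/5, so u_p = exp(-t)/5.

u = exp(-t)/5 + C1*exp(-4*t) + C2*exp(4*t)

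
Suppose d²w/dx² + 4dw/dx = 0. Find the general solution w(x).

w = C2 + C1*exp(-4*x)

Characteristic equation r² + 4r = 0 factors as (r + 4)r = 0, so r = -4, 0.
Hence w_h = C1*exp(-4*x) + C2.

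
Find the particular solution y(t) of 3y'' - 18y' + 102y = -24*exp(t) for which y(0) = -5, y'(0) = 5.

Divide through by 3: y'' - 6y' + 34y = -8*exp(t).
Characteristic equation r² - 6r + 34 = 0 has discriminant (-6)² - 4·(34) = -100 < 0, so r = 3 ± 5i.
Hence y_h = C1*cos(5*t)*exp(3*t) + C2*exp(3*t)*sin(5*t).
Try y_p = A*exp(t). Substituting into the equation and dividing by exp(t) gives A = -8/29, so y_p = -8*exp(t)/29.
General solution: y = -8*exp(t)/29 + C1*cos(5*t)*exp(3*t) + C2*exp(3*t)*sin(5*t).
Apply the initial conditions: y(0) = -8/29 + C1 = -5 and y'(0) = -8/29 + 3*C1 + 5*C2 = 5. Solving gives C1 = -137/29, C2 = 564/145.

y = -8*exp(t)/29 - 137*cos(5*t)*exp(3*t)/29 + 564*exp(3*t)*sin(5*t)/145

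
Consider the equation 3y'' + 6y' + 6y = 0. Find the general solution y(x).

y = C1*cos(x)*exp(-x) + C2*exp(-x)*sin(x)

Divide through by 3: y'' + 2y' + 2y = 0.
Characteristic equation r² + 2r + 2 = 0 has discriminant (2)² - 4·(2) = -4 < 0, so r = -1 ± i.
Hence y_h = C1*cos(x)*exp(-x) + C2*exp(-x)*sin(x).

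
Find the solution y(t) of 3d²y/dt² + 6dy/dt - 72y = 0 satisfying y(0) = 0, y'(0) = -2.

Divide through by 3: y'' + 2y' - 24y = 0.
Characteristic equation r² + 2r - 24 = 0 factors as (r + 6)(r - 4) = 0, so r = -6, 4.
Hence y_h = C1*exp(-6*t) + C2*exp(4*t).
Apply the initial conditions: y(0) = C1 + C2 = 0 and y'(0) = -6*C1 + 4*C2 = -2. Solving gives C1 = 1/5, C2 = -1/5.

y = -exp(4*t)/5 + exp(-6*t)/5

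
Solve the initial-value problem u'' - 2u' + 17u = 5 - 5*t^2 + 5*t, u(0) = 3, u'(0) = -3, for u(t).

Characteristic equation r² - 2r + 17 = 0 has discriminant (-2)² - 4·(17) = -64 < 0, so r = 1 ± 4i.
Hence u_h = C1*cos(4*t)*exp(t) + C2*exp(t)*sin(4*t).
For the particular solution try u_p = A0 + A1*t + A2*t^2. Substituting and matching coefficients of each power of t gives A0 = 1745/4913, A1 = 65/289, A2 = -5/17, so u_p = 1745/4913 - 5*t^2/17 + 65*t/289.
General solution: u = 1745/4913 - 5*t^2/17 + 65*t/289 + C1*cos(4*t)*exp(t) + C2*exp(t)*sin(4*t).
Apply the initial conditions: u(0) = 1745/4913 + C1 = 3 and u'(0) = 65/289 + C1 + 4*C2 = -3. Solving gives C1 = 12994/4913, C2 = -14419/9826.

u = 1745/4913 - 5*t**2/17 + 65*t/289 - 14419*exp(t)*sin(4*t)/9826 + 12994*cos(4*t)*exp(t)/4913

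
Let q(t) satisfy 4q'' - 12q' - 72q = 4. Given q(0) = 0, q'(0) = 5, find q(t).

Divide through by 4: q'' - 3q' - 18q = 1.
Characteristic equation r² - 3r - 18 = 0 factors as (r - 6)(r + 3) = 0, so r = 6, -3.
Hence q_h = C1*exp(6*t) + C2*exp(-3*t).
For the particular solution try q_p = A0. Substituting and matching coefficients of each power of t gives A0 = -1/18, so q_p = -1/18.
General solution: q = -1/18 + C1*exp(6*t) + C2*exp(-3*t).
Apply the initial conditions: q(0) = -1/18 + C1 + C2 = 0 and q'(0) = -3*C2 + 6*C1 = 5. Solving gives C1 = 31/54, C2 = -14/27.

q = -1/18 - 14*exp(-3*t)/27 + 31*exp(6*t)/54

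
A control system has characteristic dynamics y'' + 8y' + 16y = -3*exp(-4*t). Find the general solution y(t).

Characteristic equation r² + 8r + 16 = 0 has discriminant (8)² - 4·(16) = 0, so r = -4 is a repeated root.
Hence y_h = (C1 + C2*t)*exp(-4*t).
Since exp(-4*t) solves the homogeneous equation (r = -4 is a root of multiplicity 2), multiply the trial by t^2. Try y_p = A*t^2*exp(-4*t). Substituting into the equation and dividing by exp(-4*t) gives A = -3/2, so y_p = -3*t^2*exp(-4*t)/2.

y = C1*exp(-4*t) - 3*t**2*exp(-4*t)/2 + C2*t*exp(-4*t)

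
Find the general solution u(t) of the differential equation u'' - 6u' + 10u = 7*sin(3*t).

u = 7*sin(3*t)/325 + 126*cos(3*t)/325 + C1*cos(t)*exp(3*t) + C2*exp(3*t)*sin(t)

Characteristic equation r² - 6r + 10 = 0 has discriminant (-6)² - 4·(10) = -4 < 0, so r = 3 ± i.
Hence u_h = C1*cos(t)*exp(3*t) + C2*exp(3*t)*sin(t).
Try u_p = A*cos(3*t) + B*sin(3*t). Substituting and equating the coefficients of cos(3t) and sin(3t) gives A = 126/325, B = 7/325, so u_p = 7*sin(3*t)/325 + 126*cos(3*t)/325.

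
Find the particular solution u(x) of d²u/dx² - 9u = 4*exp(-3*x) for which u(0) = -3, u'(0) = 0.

Characteristic equation r² - 9 = 0 factors as (r - 3)(r + 3) = 0, so r = 3, -3.
Hence u_h = C1*exp(3*x) + C2*exp(-3*x).
Since exp(-3*x) solves the homogeneous equation (r = -3 is a root of multiplicity 1), multiply the trial by x. Try u_p = A*x*exp(-3*x). Substituting into the equation and dividing by exp(-3*x) gives A = -2/3, so u_p = -2*x*exp(-3*x)/3.
General solution: u = C1*exp(3*x) + C2*exp(-3*x) - 2*x*exp(-3*x)/3.
Apply the initial conditions: u(0) = C1 + C2 = -3 and u'(0) = -2/3 - 3*C2 + 3*C1 = 0. Solving gives C1 = -25/18, C2 = -29/18.

u = -29*exp(-3*x)/18 - 25*exp(3*x)/18 - 2*x*exp(-3*x)/3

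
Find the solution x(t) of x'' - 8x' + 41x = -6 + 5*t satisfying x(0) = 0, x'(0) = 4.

x = -206/1681 + 5*t/41 + 206*cos(5*t)*exp(4*t)/1681 + 1139*exp(4*t)*sin(5*t)/1681

Characteristic equation r² - 8r + 41 = 0 has discriminant (-8)² - 4·(41) = -100 < 0, so r = 4 ± 5i.
Hence x_h = C1*cos(5*t)*exp(4*t) + C2*exp(4*t)*sin(5*t).
For the particular solution try x_p = A0 + A1*t. Substituting and matching coefficients of each power of t gives A0 = -206/1681, A1 = 5/41, so x_p = -206/1681 + 5*t/41.
General solution: x = -206/1681 + 5*t/41 + C1*cos(5*t)*exp(4*t) + C2*exp(4*t)*sin(5*t).
Apply the initial conditions: x(0) = -206/1681 + C1 = 0 and x'(0) = 5/41 + 4*C1 + 5*C2 = 4. Solving gives C1 = 206/1681, C2 = 1139/1681.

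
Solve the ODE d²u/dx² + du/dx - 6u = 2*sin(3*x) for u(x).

Characteristic equation r² + r - 6 = 0 factors as (r - 2)(r + 3) = 0, so r = 2, -3.
Hence u_h = C1*exp(2*x) + C2*exp(-3*x).
Try u_p = A*cos(3*x) + B*sin(3*x). Substituting and equating the coefficients of cos(3x) and sin(3x) gives A = -1/39, B = -5/39, so u_p = -5*sin(3*x)/39 - cos(3*x)/39.

u = -5*sin(3*x)/39 - cos(3*x)/39 + C1*exp(2*x) + C2*exp(-3*x)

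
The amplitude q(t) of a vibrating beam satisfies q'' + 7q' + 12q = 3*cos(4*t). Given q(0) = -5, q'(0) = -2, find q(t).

Characteristic equation r² + 7r + 12 = 0 factors as (r + 3)(r + 4) = 0, so r = -3, -4.
Hence q_h = C1*exp(-3*t) + C2*exp(-4*t).
Try q_p = A*cos(4*t) + B*sin(4*t). Substituting and equating the coefficients of cos(4t) and sin(4t) gives A = -3/200, B = 21/200, so q_p = -3*cos(4*t)/200 + 21*sin(4*t)/200.
General solution: q = -3*cos(4*t)/200 + 21*sin(4*t)/200 + C1*exp(-3*t) + C2*exp(-4*t).
Apply the initial conditions: q(0) = -3/200 + C1 + C2 = -5 and q'(0) = 21/50 - 4*C2 - 3*C1 = -2. Solving gives C1 = -559/25, C2 = 139/8.

q = -559*exp(-3*t)/25 - 3*cos(4*t)/200 + 21*sin(4*t)/200 + 139*exp(-4*t)/8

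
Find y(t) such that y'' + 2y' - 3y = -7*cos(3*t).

Characteristic equation r² + 2r - 3 = 0 factors as (r + 3)(r - 1) = 0, so r = -3, 1.
Hence y_h = C1*exp(-3*t) + C2*exp(t).
Try y_p = A*cos(3*t) + B*sin(3*t). Substituting and equating the coefficients of cos(3t) and sin(3t) gives A = 7/15, B = -7/30, so y_p = -7*sin(3*t)/30 + 7*cos(3*t)/15.

y = -7*sin(3*t)/30 + 7*cos(3*t)/15 + C1*exp(-3*t) + C2*exp(t)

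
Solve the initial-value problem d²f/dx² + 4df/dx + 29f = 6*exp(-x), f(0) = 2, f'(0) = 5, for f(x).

Characteristic equation r² + 4r + 29 = 0 has discriminant (4)² - 4·(29) = -100 < 0, so r = -2 ± 5i.
Hence f_h = C1*cos(5*x)*exp(-2*x) + C2*exp(-2*x)*sin(5*x).
Try f_p = A*exp(-x). Substituting into the equation and dividing by exp(-x) gives A = 3/13, so f_p = 3*exp(-x)/13.
General solution: f = 3*exp(-x)/13 + C1*cos(5*x)*exp(-2*x) + C2*exp(-2*x)*sin(5*x).
Apply the initial conditions: f(0) = 3/13 + C1 = 2 and f'(0) = -3/13 - 2*C1 + 5*C2 = 5. Solving gives C1 = 23/13, C2 = 114/65.

f = 3*exp(-x)/13 + 23*cos(5*x)*exp(-2*x)/13 + 114*exp(-2*x)*sin(5*x)/65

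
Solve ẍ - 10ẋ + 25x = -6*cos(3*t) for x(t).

x = -24*cos(3*t)/289 + 45*sin(3*t)/289 + C1*exp(5*t) + C2*t*exp(5*t)

Characteristic equation r² - 10r + 25 = 0 has discriminant (-10)² - 4·(25) = 0, so r = 5 is a repeated root.
Hence x_h = (C1 + C2*t)*exp(5*t).
Try x_p = A*cos(3*t) + B*sin(3*t). Substituting and equating the coefficients of cos(3t) and sin(3t) gives A = -24/289, B = 45/289, so x_p = -24*cos(3*t)/289 + 45*sin(3*t)/289.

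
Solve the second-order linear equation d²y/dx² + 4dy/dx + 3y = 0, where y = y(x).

Characteristic equation r² + 4r + 3 = 0 factors as (r + 1)(r + 3) = 0, so r = -1, -3.
Hence y_h = C1*exp(-x) + C2*exp(-3*x).

y = C1*exp(-x) + C2*exp(-3*x)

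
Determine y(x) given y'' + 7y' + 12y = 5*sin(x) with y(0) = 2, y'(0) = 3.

Characteristic equation r² + 7r + 12 = 0 factors as (r + 3)(r + 4) = 0, so r = -3, -4.
Hence y_h = C1*exp(-3*x) + C2*exp(-4*x).
Try y_p = A*cos(x) + B*sin(x). Substituting and equating the coefficients of cos(x) and sin(x) gives A = -7/34, B = 11/34, so y_p = -7*cos(x)/34 + 11*sin(x)/34.
General solution: y = -7*cos(x)/34 + 11*sin(x)/34 + C1*exp(-3*x) + C2*exp(-4*x).
Apply the initial conditions: y(0) = -7/34 + C1 + C2 = 2 and y'(0) = 11/34 - 4*C2 - 3*C1 = 3. Solving gives C1 = 23/2, C2 = -158/17.

y = -158*exp(-4*x)/17 - 7*cos(x)/34 + 11*sin(x)/34 + 23*exp(-3*x)/2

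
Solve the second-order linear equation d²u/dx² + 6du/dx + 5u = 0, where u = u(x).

Characteristic equation r² + 6r + 5 = 0 factors as (r + 5)(r + 1) = 0, so r = -5, -1.
Hence u_h = C1*exp(-5*x) + C2*exp(-x).

u = C1*exp(-5*x) + C2*exp(-x)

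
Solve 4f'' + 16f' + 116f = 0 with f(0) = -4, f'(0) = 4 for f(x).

f = -4*cos(5*x)*exp(-2*x) - 4*exp(-2*x)*sin(5*x)/5

Divide through by 4: f'' + 4f' + 29f = 0.
Characteristic equation r² + 4r + 29 = 0 has discriminant (4)² - 4·(29) = -100 < 0, so r = -2 ± 5i.
Hence f_h = C1*cos(5*x)*exp(-2*x) + C2*exp(-2*x)*sin(5*x).
Apply the initial conditions: f(0) = C1 = -4 and f'(0) = -2*C1 + 5*C2 = 4. Solving gives C1 = -4, C2 = -4/5.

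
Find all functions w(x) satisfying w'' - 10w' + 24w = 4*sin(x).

Characteristic equation r² - 10r + 24 = 0 factors as (r - 6)(r - 4) = 0, so r = 6, 4.
Hence w_h = C1*exp(6*x) + C2*exp(4*x).
Try w_p = A*cos(x) + B*sin(x). Substituting and equating the coefficients of cos(x) and sin(x) gives A = 40/629, B = 92/629, so w_p = 40*cos(x)/629 + 92*sin(x)/629.

w = 40*cos(x)/629 + 92*sin(x)/629 + C1*exp(6*x) + C2*exp(4*x)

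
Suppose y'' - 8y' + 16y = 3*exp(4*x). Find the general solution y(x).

Characteristic equation r² - 8r + 16 = 0 has discriminant (-8)² - 4·(16) = 0, so r = 4 is a repeated root.
Hence y_h = (C1 + C2*x)*exp(4*x).
Since exp(4*x) solves the homogeneous equation (r = 4 is a root of multiplicity 2), multiply the trial by x^2. Try y_p = A*x^2*exp(4*x). Substituting into the equation and dividing by exp(4*x) gives A = 3/2, so y_p = 3*x^2*exp(4*x)/2.

y = C1*exp(4*x) + 3*x**2*exp(4*x)/2 + C2*x*exp(4*x)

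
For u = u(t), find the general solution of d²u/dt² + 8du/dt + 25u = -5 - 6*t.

Characteristic equation r² + 8r + 25 = 0 has discriminant (8)² - 4·(25) = -36 < 0, so r = -4 ± 3i.
Hence u_h = C1*cos(3*t)*exp(-4*t) + C2*exp(-4*t)*sin(3*t).
For the particular solution try u_p = A0 + A1*t. Substituting and matching coefficients of each power of t gives A0 = -77/625, A1 = -6/25, so u_p = -77/625 - 6*t/25.

u = -77/625 - 6*t/25 + C1*cos(3*t)*exp(-4*t) + C2*exp(-4*t)*sin(3*t)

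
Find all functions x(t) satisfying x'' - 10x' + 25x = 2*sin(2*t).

x = 40*cos(2*t)/841 + 42*sin(2*t)/841 + C1*exp(5*t) + C2*t*exp(5*t)

Characteristic equation r² - 10r + 25 = 0 has discriminant (-10)² - 4·(25) = 0, so r = 5 is a repeated root.
Hence x_h = (C1 + C2*t)*exp(5*t).
Try x_p = A*cos(2*t) + B*sin(2*t). Substituting and equating the coefficients of cos(2t) and sin(2t) gives A = 40/841, B = 42/841, so x_p = 40*cos(2*t)/841 + 42*sin(2*t)/841.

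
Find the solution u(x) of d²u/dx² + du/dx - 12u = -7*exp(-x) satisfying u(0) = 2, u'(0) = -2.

Characteristic equation r² + r - 12 = 0 factors as (r - 3)(r + 4) = 0, so r = 3, -4.
Hence u_h = C1*exp(3*x) + C2*exp(-4*x).
Try u_p = A*exp(-x). Substituting into the equation and dividing by exp(-x) gives A = 7/12, so u_p = 7*exp(-x)/12.
General solution: u = 7*exp(-x)/12 + C1*exp(3*x) + C2*exp(-4*x).
Apply the initial conditions: u(0) = 7/12 + C1 + C2 = 2 and u'(0) = -7/12 - 4*C2 + 3*C1 = -2. Solving gives C1 = 17/28, C2 = 17/21.

u = 7*exp(-x)/12 + 17*exp(-4*x)/21 + 17*exp(3*x)/28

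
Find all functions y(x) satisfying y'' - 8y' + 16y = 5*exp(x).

Characteristic equation r² - 8r + 16 = 0 has discriminant (-8)² - 4·(16) = 0, so r = 4 is a repeated root.
Hence y_h = (C1 + C2*x)*exp(4*x).
Try y_p = A*exp(x). Substituting into the equation and dividing by exp(x) gives A = 5/9, so y_p = 5*exp(x)/9.

y = 5*exp(x)/9 + C1*exp(4*x) + C2*x*exp(4*x)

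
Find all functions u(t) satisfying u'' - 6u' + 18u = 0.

Characteristic equation r² - 6r + 18 = 0 has discriminant (-6)² - 4·(18) = -36 < 0, so r = 3 ± 3i.
Hence u_h = C1*cos(3*t)*exp(3*t) + C2*exp(3*t)*sin(3*t).

u = C1*cos(3*t)*exp(3*t) + C2*exp(3*t)*sin(3*t)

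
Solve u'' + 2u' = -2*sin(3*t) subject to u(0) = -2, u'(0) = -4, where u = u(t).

u = -13/3 + 2*sin(3*t)/13 + 4*cos(3*t)/39 + 29*exp(-2*t)/13

Characteristic equation r² + 2r = 0 factors as (r + 2)r = 0, so r = -2, 0.
Hence u_h = C1*exp(-2*t) + C2.
Try u_p = A*cos(3*t) + B*sin(3*t). Substituting and equating the coefficients of cos(3t) and sin(3t) gives A = 4/39, B = 2/13, so u_p = 2*sin(3*t)/13 + 4*cos(3*t)/39.
General solution: u = C2 + 2*sin(3*t)/13 + 4*cos(3*t)/39 + C1*exp(-2*t).
Apply the initial conditions: u(0) = 4/39 + C1 + C2 = -2 and u'(0) = 6/13 - 2*C1 = -4. Solving gives C1 = 29/13, C2 = -13/3.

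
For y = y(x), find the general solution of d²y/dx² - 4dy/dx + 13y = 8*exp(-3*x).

Characteristic equation r² - 4r + 13 = 0 has discriminant (-4)² - 4·(13) = -36 < 0, so r = 2 ± 3i.
Hence y_h = C1*cos(3*x)*exp(2*x) + C2*exp(2*x)*sin(3*x).
Try y_p = A*exp(-3*x). Substituting into the equation and dividing by exp(-3*x) gives A = 4/17, so y_p = 4*exp(-3*x)/17.

y = 4*exp(-3*x)/17 + C1*cos(3*x)*exp(2*x) + C2*exp(2*x)*sin(3*x)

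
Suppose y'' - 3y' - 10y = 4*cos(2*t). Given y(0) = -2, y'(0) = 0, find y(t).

y = -96*exp(5*t)/203 - 9*exp(-2*t)/7 - 7*cos(2*t)/29 - 3*sin(2*t)/29

Characteristic equation r² - 3r - 10 = 0 factors as (r + 2)(r - 5) = 0, so r = -2, 5.
Hence y_h = C1*exp(-2*t) + C2*exp(5*t).
Try y_p = A*cos(2*t) + B*sin(2*t). Substituting and equating the coefficients of cos(2t) and sin(2t) gives A = -7/29, B = -3/29, so y_p = -7*cos(2*t)/29 - 3*sin(2*t)/29.
General solution: y = -7*cos(2*t)/29 - 3*sin(2*t)/29 + C1*exp(-2*t) + C2*exp(5*t).
Apply the initial conditions: y(0) = -7/29 + C1 + C2 = -2 and y'(0) = -6/29 - 2*C1 + 5*C2 = 0. Solving gives C1 = -9/7, C2 = -96/203.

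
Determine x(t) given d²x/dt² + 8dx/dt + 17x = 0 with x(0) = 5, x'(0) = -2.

x = 5*cos(t)*exp(-4*t) + 18*exp(-4*t)*sin(t)

Characteristic equation r² + 8r + 17 = 0 has discriminant (8)² - 4·(17) = -4 < 0, so r = -4 ± i.
Hence x_h = C1*cos(t)*exp(-4*t) + C2*exp(-4*t)*sin(t).
Apply the initial conditions: x(0) = C1 = 5 and x'(0) = C2 - 4*C1 = -2. Solving gives C1 = 5, C2 = 18.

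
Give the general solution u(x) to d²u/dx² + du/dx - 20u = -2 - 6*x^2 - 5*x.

Characteristic equation r² + r - 20 = 0 factors as (r - 4)(r + 5) = 0, so r = 4, -5.
Hence u_h = C1*exp(4*x) + C2*exp(-5*x).
For the particular solution try u_p = A0 + A1*x + A2*x^2. Substituting and matching coefficients of each power of x gives A0 = 18/125, A1 = 7/25, A2 = 3/10, so u_p = 18/125 + 3*x^2/10 + 7*x/25.

u = 18/125 + 3*x**2/10 + 7*x/25 + C1*exp(4*x) + C2*exp(-5*x)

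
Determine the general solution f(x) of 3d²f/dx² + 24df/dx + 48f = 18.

Divide through by 3: f'' + 8f' + 16f = 6.
Characteristic equation r² + 8r + 16 = 0 has discriminant (8)² - 4·(16) = 0, so r = -4 is a repeated root.
Hence f_h = (C1 + C2*x)*exp(-4*x).
For the particular solution try f_p = A0. Substituting and matching coefficients of each power of x gives A0 = 3/8, so f_p = 3/8.

f = 3/8 + C1*exp(-4*x) + C2*x*exp(-4*x)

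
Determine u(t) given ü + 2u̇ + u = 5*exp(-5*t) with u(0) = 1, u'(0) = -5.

Characteristic equation r² + 2r + 1 = 0 has discriminant (2)² - 4·(1) = 0, so r = -1 is a repeated root.
Hence u_h = (C1 + C2*t)*exp(-t).
Try u_p = A*exp(-5*t). Substituting into the equation and dividing by exp(-5*t) gives A = 5/16, so u_p = 5*exp(-5*t)/16.
General solution: u = 5*exp(-5*t)/16 + C1*exp(-t) + C2*t*exp(-t).
Apply the initial conditions: u(0) = 5/16 + C1 = 1 and u'(0) = -25/16 + C2 - C1 = -5. Solving gives C1 = 11/16, C2 = -11/4.

u = 5*exp(-5*t)/16 + 11*exp(-t)/16 - 11*t*exp(-t)/4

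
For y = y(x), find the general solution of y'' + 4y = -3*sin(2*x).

y = C1*cos(2*x) + C2*sin(2*x) + 3*x*cos(2*x)/4

Characteristic equation r² + 4 = 0 has discriminant (0)² - 4·(4) = -16 < 0, so r = ± 2i.
Hence y_h = C1*cos(2*x) + C2*sin(2*x).
Since ±2i are characteristic roots, multiply the trial by x. Try y_p = x*(A*cos(2*x) + B*sin(2*x)). Substituting and equating the coefficients of cos(2x) and sin(2x) gives A = 3/4, B = 0, so y_p = 3*x*cos(2*x)/4.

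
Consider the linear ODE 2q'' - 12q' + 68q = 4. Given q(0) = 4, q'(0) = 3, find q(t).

q = 1/17 - 30*exp(3*t)*sin(5*t)/17 + 67*cos(5*t)*exp(3*t)/17

Divide through by 2: q'' - 6q' + 34q = 2.
Characteristic equation r² - 6r + 34 = 0 has discriminant (-6)² - 4·(34) = -100 < 0, so r = 3 ± 5i.
Hence q_h = C1*cos(5*t)*exp(3*t) + C2*exp(3*t)*sin(5*t).
For the particular solution try q_p = A0. Substituting and matching coefficients of each power of t gives A0 = 1/17, so q_p = 1/17.
General solution: q = 1/17 + C1*cos(5*t)*exp(3*t) + C2*exp(3*t)*sin(5*t).
Apply the initial conditions: q(0) = 1/17 + C1 = 4 and q'(0) = 3*C1 + 5*C2 = 3. Solving gives C1 = 67/17, C2 = -30/17.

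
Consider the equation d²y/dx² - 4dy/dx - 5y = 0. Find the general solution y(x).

y = C1*exp(5*x) + C2*exp(-x)

Characteristic equation r² - 4r - 5 = 0 factors as (r - 5)(r + 1) = 0, so r = 5, -1.
Hence y_h = C1*exp(5*x) + C2*exp(-x).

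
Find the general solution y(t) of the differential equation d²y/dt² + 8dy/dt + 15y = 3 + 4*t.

y = 13/225 + 4*t/15 + C1*exp(-5*t) + C2*exp(-3*t)

Characteristic equation r² + 8r + 15 = 0 factors as (r + 5)(r + 3) = 0, so r = -5, -3.
Hence y_h = C1*exp(-5*t) + C2*exp(-3*t).
For the particular solution try y_p = A0 + A1*t. Substituting and matching coefficients of each power of t gives A0 = 13/225, A1 = 4/15, so y_p = 13/225 + 4*t/15.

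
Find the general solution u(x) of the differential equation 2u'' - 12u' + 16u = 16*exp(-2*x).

u = exp(-2*x)/3 + C1*exp(4*x) + C2*exp(2*x)

Divide through by 2: u'' - 6u' + 8u = 8*exp(-2*x).
Characteristic equation r² - 6r + 8 = 0 factors as (r - 4)(r - 2) = 0, so r = 4, 2.
Hence u_h = C1*exp(4*x) + C2*exp(2*x).
Try u_p = A*exp(-2*x). Substituting into the equation and dividing by exp(-2*x) gives A = 1/3, so u_p = exp(-2*x)/3.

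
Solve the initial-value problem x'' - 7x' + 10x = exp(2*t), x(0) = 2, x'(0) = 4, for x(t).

x = exp(5*t)/9 + 17*exp(2*t)/9 - t*exp(2*t)/3

Characteristic equation r² - 7r + 10 = 0 factors as (r - 2)(r - 5) = 0, so r = 2, 5.
Hence x_h = C1*exp(2*t) + C2*exp(5*t).
Since exp(2*t) solves the homogeneous equation (r = 2 is a root of multiplicity 1), multiply the trial by t. Try x_p = A*t*exp(2*t). Substituting into the equation and dividing by exp(2*t) gives A = -1/3, so x_p = -t*exp(2*t)/3.
General solution: x = C1*exp(2*t) + C2*exp(5*t) - t*exp(2*t)/3.
Apply the initial conditions: x(0) = C1 + C2 = 2 and x'(0) = -1/3 + 2*C1 + 5*C2 = 4. Solving gives C1 = 17/9, C2 = 1/9.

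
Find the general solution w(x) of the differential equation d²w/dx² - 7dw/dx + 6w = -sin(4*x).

Characteristic equation r² - 7r + 6 = 0 factors as (r - 6)(r - 1) = 0, so r = 6, 1.
Hence w_h = C1*exp(6*x) + C2*exp(x).
Try w_p = A*cos(4*x) + B*sin(4*x). Substituting and equating the coefficients of cos(4x) and sin(4x) gives A = -7/221, B = 5/442, so w_p = -7*cos(4*x)/221 + 5*sin(4*x)/442.

w = -7*cos(4*x)/221 + 5*sin(4*x)/442 + C1*exp(6*x) + C2*exp(x)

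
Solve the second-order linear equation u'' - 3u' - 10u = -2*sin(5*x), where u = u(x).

u = -3*cos(5*x)/145 + 7*sin(5*x)/145 + C1*exp(-2*x) + C2*exp(5*x)

Characteristic equation r² - 3r - 10 = 0 factors as (r + 2)(r - 5) = 0, so r = -2, 5.
Hence u_h = C1*exp(-2*x) + C2*exp(5*x).
Try u_p = A*cos(5*x) + B*sin(5*x). Substituting and equating the coefficients of cos(5x) and sin(5x) gives A = -3/145, B = 7/145, so u_p = -3*cos(5*x)/145 + 7*sin(5*x)/145.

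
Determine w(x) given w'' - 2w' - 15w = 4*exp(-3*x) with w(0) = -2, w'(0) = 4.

Characteristic equation r² - 2r - 15 = 0 factors as (r - 5)(r + 3) = 0, so r = 5, -3.
Hence w_h = C1*exp(5*x) + C2*exp(-3*x).
Since exp(-3*x) solves the homogeneous equation (r = -3 is a root of multiplicity 1), multiply the trial by x. Try w_p = A*x*exp(-3*x). Substituting into the equation and dividing by exp(-3*x) gives A = -1/2, so w_p = -x*exp(-3*x)/2.
General solution: w = C1*exp(5*x) + C2*exp(-3*x) - x*exp(-3*x)/2.
Apply the initial conditions: w(0) = C1 + C2 = -2 and w'(0) = -1/2 - 3*C2 + 5*C1 = 4. Solving gives C1 = -3/16, C2 = -29/16.

w = -29*exp(-3*x)/16 - 3*exp(5*x)/16 - x*exp(-3*x)/2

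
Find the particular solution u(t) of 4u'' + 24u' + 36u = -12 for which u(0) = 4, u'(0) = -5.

Divide through by 4: u'' + 6u' + 9u = -3.
Characteristic equation r² + 6r + 9 = 0 has discriminant (6)² - 4·(9) = 0, so r = -3 is a repeated root.
Hence u_h = (C1 + C2*t)*exp(-3*t).
For the particular solution try u_p = A0. Substituting and matching coefficients of each power of t gives A0 = -1/3, so u_p = -1/3.
General solution: u = -1/3 + C1*exp(-3*t) + C2*t*exp(-3*t).
Apply the initial conditions: u(0) = -1/3 + C1 = 4 and u'(0) = C2 - 3*C1 = -5. Solving gives C1 = 13/3, C2 = 8.

u = -1/3 + 13*exp(-3*t)/3 + 8*t*exp(-3*t)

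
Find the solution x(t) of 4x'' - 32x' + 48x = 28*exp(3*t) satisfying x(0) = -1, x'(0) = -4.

x = -7*exp(3*t)/3 + exp(6*t)/12 + 5*exp(2*t)/4

Divide through by 4: x'' - 8x' + 12x = 7*exp(3*t).
Characteristic equation r² - 8r + 12 = 0 factors as (r - 6)(r - 2) = 0, so r = 6, 2.
Hence x_h = C1*exp(6*t) + C2*exp(2*t).
Try x_p = A*exp(3*t). Substituting into the equation and dividing by exp(3*t) gives A = -7/3, so x_p = -7*exp(3*t)/3.
General solution: x = -7*exp(3*t)/3 + C1*exp(6*t) + C2*exp(2*t).
Apply the initial conditions: x(0) = -7/3 + C1 + C2 = -1 and x'(0) = -7 + 2*C2 + 6*C1 = -4. Solving gives C1 = 1/12, C2 = 5/4.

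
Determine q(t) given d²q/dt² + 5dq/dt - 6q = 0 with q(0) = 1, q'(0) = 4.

q = -3*exp(-6*t)/7 + 10*exp(t)/7

Characteristic equation r² + 5r - 6 = 0 factors as (r + 6)(r - 1) = 0, so r = -6, 1.
Hence q_h = C1*exp(-6*t) + C2*exp(t).
Apply the initial conditions: q(0) = C1 + C2 = 1 and q'(0) = C2 - 6*C1 = 4. Solving gives C1 = -3/7, C2 = 10/7.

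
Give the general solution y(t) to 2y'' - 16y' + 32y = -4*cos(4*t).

y = sin(4*t)/16 + C1*exp(4*t) + C2*t*exp(4*t)

Divide through by 2: y'' - 8y' + 16y = -2*cos(4*t).
Characteristic equation r² - 8r + 16 = 0 has discriminant (-8)² - 4·(16) = 0, so r = 4 is a repeated root.
Hence y_h = (C1 + C2*t)*exp(4*t).
Try y_p = A*cos(4*t) + B*sin(4*t). Substituting and equating the coefficients of cos(4t) and sin(4t) gives A = 0, B = 1/16, so y_p = sin(4*t)/16.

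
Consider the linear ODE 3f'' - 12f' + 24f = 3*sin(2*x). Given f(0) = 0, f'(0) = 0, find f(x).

f = cos(2*x)/10 + sin(2*x)/20 - cos(2*x)*exp(2*x)/10 + exp(2*x)*sin(2*x)/20

Divide through by 3: f'' - 4f' + 8f = sin(2*x).
Characteristic equation r² - 4r + 8 = 0 has discriminant (-4)² - 4·(8) = -16 < 0, so r = 2 ± 2i.
Hence f_h = C1*cos(2*x)*exp(2*x) + C2*exp(2*x)*sin(2*x).
Try f_p = A*cos(2*x) + B*sin(2*x). Substituting and equating the coefficients of cos(2x) and sin(2x) gives A = 1/10, B = 1/20, so f_p = cos(2*x)/10 + sin(2*x)/20.
General solution: f = cos(2*x)/10 + sin(2*x)/20 + C1*cos(2*x)*exp(2*x) + C2*exp(2*x)*sin(2*x).
Apply the initial conditions: f(0) = 1/10 + C1 = 0 and f'(0) = 1/10 + 2*C1 + 2*C2 = 0. Solving gives C1 = -1/10, C2 = 1/20.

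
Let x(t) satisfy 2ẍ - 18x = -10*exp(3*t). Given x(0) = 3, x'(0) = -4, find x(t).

Divide through by 2: x'' - 9x = -5*exp(3*t).
Characteristic equation r² - 9 = 0 factors as (r - 3)(r + 3) = 0, so r = 3, -3.
Hence x_h = C1*exp(3*t) + C2*exp(-3*t).
Since exp(3*t) solves the homogeneous equation (r = 3 is a root of multiplicity 1), multiply the trial by t. Try x_p = A*t*exp(3*t). Substituting into the equation and dividing by exp(3*t) gives A = -5/6, so x_p = -5*t*exp(3*t)/6.
General solution: x = C1*exp(3*t) + C2*exp(-3*t) - 5*t*exp(3*t)/6.
Apply the initial conditions: x(0) = C1 + C2 = 3 and x'(0) = -5/6 - 3*C2 + 3*C1 = -4. Solving gives C1 = 35/36, C2 = 73/36.

x = 35*exp(3*t)/36 + 73*exp(-3*t)/36 - 5*t*exp(3*t)/6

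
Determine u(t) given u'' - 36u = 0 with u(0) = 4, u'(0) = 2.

u = 11*exp(-6*t)/6 + 13*exp(6*t)/6

Characteristic equation r² - 36 = 0 factors as (r - 6)(r + 6) = 0, so r = 6, -6.
Hence u_h = C1*exp(6*t) + C2*exp(-6*t).
Apply the initial conditions: u(0) = C1 + C2 = 4 and u'(0) = -6*C2 + 6*C1 = 2. Solving gives C1 = 13/6, C2 = 11/6.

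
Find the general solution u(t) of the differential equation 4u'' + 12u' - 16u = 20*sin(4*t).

Divide through by 4: u'' + 3u' - 4u = 5*sin(4*t).
Characteristic equation r² + 3r - 4 = 0 factors as (r - 1)(r + 4) = 0, so r = 1, -4.
Hence u_h = C1*exp(t) + C2*exp(-4*t).
Try u_p = A*cos(4*t) + B*sin(4*t). Substituting and equating the coefficients of cos(4t) and sin(4t) gives A = -15/136, B = -25/136, so u_p = -25*sin(4*t)/136 - 15*cos(4*t)/136.

u = -25*sin(4*t)/136 - 15*cos(4*t)/136 + C1*exp(t) + C2*exp(-4*t)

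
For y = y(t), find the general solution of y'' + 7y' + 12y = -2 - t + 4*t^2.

Characteristic equation r² + 7r + 12 = 0 factors as (r + 3)(r + 4) = 0, so r = -3, -4.
Hence y_h = C1*exp(-3*t) + C2*exp(-4*t).
For the particular solution try y_p = A0 + A1*t + A2*t^2. Substituting and matching coefficients of each power of t gives A0 = 23/432, A1 = -17/36, A2 = 1/3, so y_p = 23/432 - 17*t/36 + t^2/3.

y = 23/432 - 17*t/36 + t**2/3 + C1*exp(-3*t) + C2*exp(-4*t)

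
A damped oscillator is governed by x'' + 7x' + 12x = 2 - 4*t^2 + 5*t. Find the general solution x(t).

x = -107/432 - t**2/3 + 29*t/36 + C1*exp(-4*t) + C2*exp(-3*t)

Characteristic equation r² + 7r + 12 = 0 factors as (r + 4)(r + 3) = 0, so r = -4, -3.
Hence x_h = C1*exp(-4*t) + C2*exp(-3*t).
For the particular solution try x_p = A0 + A1*t + A2*t^2. Substituting and matching coefficients of each power of t gives A0 = -107/432, A1 = 29/36, A2 = -1/3, so x_p = -107/432 - t^2/3 + 29*t/36.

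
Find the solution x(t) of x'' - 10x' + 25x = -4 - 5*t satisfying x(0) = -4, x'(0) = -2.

x = -6/25 - 94*exp(5*t)/25 - t/5 + 17*t*exp(5*t)

Characteristic equation r² - 10r + 25 = 0 has discriminant (-10)² - 4·(25) = 0, so r = 5 is a repeated root.
Hence x_h = (C1 + C2*t)*exp(5*t).
For the particular solution try x_p = A0 + A1*t. Substituting and matching coefficients of each power of t gives A0 = -6/25, A1 = -1/5, so x_p = -6/25 - t/5.
General solution: x = -6/25 - t/5 + C1*exp(5*t) + C2*t*exp(5*t).
Apply the initial conditions: x(0) = -6/25 + C1 = -4 and x'(0) = -1/5 + C2 + 5*C1 = -2. Solving gives C1 = -94/25, C2 = 17.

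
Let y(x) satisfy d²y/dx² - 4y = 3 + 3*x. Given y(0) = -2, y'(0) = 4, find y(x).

Characteristic equation r² - 4 = 0 factors as (r - 2)(r + 2) = 0, so r = 2, -2.
Hence y_h = C1*exp(2*x) + C2*exp(-2*x).
For the particular solution try y_p = A0 + A1*x. Substituting and matching coefficients of each power of x gives A0 = -3/4, A1 = -3/4, so y_p = -3/4 - 3*x/4.
General solution: y = -3/4 - 3*x/4 + C1*exp(2*x) + C2*exp(-2*x).
Apply the initial conditions: y(0) = -3/4 + C1 + C2 = -2 and y'(0) = -3/4 - 2*C2 + 2*C1 = 4. Solving gives C1 = 9/16, C2 = -29/16.

y = -3/4 - 29*exp(-2*x)/16 - 3*x/4 + 9*exp(2*x)/16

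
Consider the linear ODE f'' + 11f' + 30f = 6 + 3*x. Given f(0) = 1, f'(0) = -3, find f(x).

f = 49/300 - 13*exp(-6*x)/12 + x/10 + 48*exp(-5*x)/25

Characteristic equation r² + 11r + 30 = 0 factors as (r + 6)(r + 5) = 0, so r = -6, -5.
Hence f_h = C1*exp(-6*x) + C2*exp(-5*x).
For the particular solution try f_p = A0 + A1*x. Substituting and matching coefficients of each power of x gives A0 = 49/300, A1 = 1/10, so f_p = 49/300 + x/10.
General solution: f = 49/300 + x/10 + C1*exp(-6*x) + C2*exp(-5*x).
Apply the initial conditions: f(0) = 49/300 + C1 + C2 = 1 and f'(0) = 1/10 - 6*C1 - 5*C2 = -3. Solving gives C1 = -13/12, C2 = 48/25.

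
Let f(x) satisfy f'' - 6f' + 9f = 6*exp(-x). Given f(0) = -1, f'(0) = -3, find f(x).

f = -11*exp(3*x)/8 + 3*exp(-x)/8 + 3*x*exp(3*x)/2

Characteristic equation r² - 6r + 9 = 0 has discriminant (-6)² - 4·(9) = 0, so r = 3 is a repeated root.
Hence f_h = (C1 + C2*x)*exp(3*x).
Try f_p = A*exp(-x). Substituting into the equation and dividing by exp(-x) gives A = 3/8, so f_p = 3*exp(-x)/8.
General solution: f = 3*exp(-x)/8 + C1*exp(3*x) + C2*x*exp(3*x).
Apply the initial conditions: f(0) = 3/8 + C1 = -1 and f'(0) = -3/8 + C2 + 3*C1 = -3. Solving gives C1 = -11/8, C2 = 3/2.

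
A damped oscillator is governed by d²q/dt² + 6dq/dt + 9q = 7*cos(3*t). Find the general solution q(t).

q = 7*sin(3*t)/18 + C1*exp(-3*t) + C2*t*exp(-3*t)

Characteristic equation r² + 6r + 9 = 0 has discriminant (6)² - 4·(9) = 0, so r = -3 is a repeated root.
Hence q_h = (C1 + C2*t)*exp(-3*t).
Try q_p = A*cos(3*t) + B*sin(3*t). Substituting and equating the coefficients of cos(3t) and sin(3t) gives A = 0, B = 7/18, so q_p = 7*sin(3*t)/18.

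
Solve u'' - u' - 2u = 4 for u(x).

u = -2 + C1*exp(2*x) + C2*exp(-x)

Characteristic equation r² - r - 2 = 0 factors as (r - 2)(r + 1) = 0, so r = 2, -1.
Hence u_h = C1*exp(2*x) + C2*exp(-x).
For the particular solution try u_p = A0. Substituting and matching coefficients of each power of x gives A0 = -2, so u_p = -2.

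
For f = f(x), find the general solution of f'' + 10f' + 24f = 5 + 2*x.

f = 25/144 + x/12 + C1*exp(-4*x) + C2*exp(-6*x)

Characteristic equation r² + 10r + 24 = 0 factors as (r + 4)(r + 6) = 0, so r = -4, -6.
Hence f_h = C1*exp(-4*x) + C2*exp(-6*x).
For the particular solution try f_p = A0 + A1*x. Substituting and matching coefficients of each power of x gives A0 = 25/144, A1 = 1/12, so f_p = 25/144 + x/12.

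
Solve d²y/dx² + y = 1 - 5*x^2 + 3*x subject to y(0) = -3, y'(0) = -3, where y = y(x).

Characteristic equation r² + 1 = 0 has discriminant (0)² - 4·(1) = -4 < 0, so r = ± i.
Hence y_h = C1*cos(x) + C2*sin(x).
For the particular solution try y_p = A0 + A1*x + A2*x^2. Substituting and matching coefficients of each power of x gives A0 = 11, A1 = 3, A2 = -5, so y_p = 11 - 5*x^2 + 3*x.
General solution: y = 11 - 5*x^2 + 3*x + C1*cos(x) + C2*sin(x).
Apply the initial conditions: y(0) = 11 + C1 = -3 and y'(0) = 3 + C2 = -3. Solving gives C1 = -14, C2 = -6.

y = 11 - 14*cos(x) - 6*sin(x) - 5*x**2 + 3*x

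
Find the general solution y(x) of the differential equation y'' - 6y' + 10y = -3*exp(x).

Characteristic equation r² - 6r + 10 = 0 has discriminant (-6)² - 4·(10) = -4 < 0, so r = 3 ± i.
Hence y_h = C1*cos(x)*exp(3*x) + C2*exp(3*x)*sin(x).
Try y_p = A*exp(x). Substituting into the equation and dividing by exp(x) gives A = -3/5, so y_p = -3*exp(x)/5.

y = -3*exp(x)/5 + C1*cos(x)*exp(3*x) + C2*exp(3*x)*sin(x)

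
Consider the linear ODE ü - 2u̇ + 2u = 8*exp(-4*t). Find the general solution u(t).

Characteristic equation r² - 2r + 2 = 0 has discriminant (-2)² - 4·(2) = -4 < 0, so r = 1 ± i.
Hence u_h = C1*cos(t)*exp(t) + C2*exp(t)*sin(t).
Try u_p = A*exp(-4*t). Substituting into the equation and dividing by exp(-4*t) gives A = 4/13, so u_p = 4*exp(-4*t)/13.

u = 4*exp(-4*t)/13 + C1*cos(t)*exp(t) + C2*exp(t)*sin(t)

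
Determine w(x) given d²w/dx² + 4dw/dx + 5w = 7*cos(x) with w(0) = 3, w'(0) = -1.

Characteristic equation r² + 4r + 5 = 0 has discriminant (4)² - 4·(5) = -4 < 0, so r = -2 ± i.
Hence w_h = C1*cos(x)*exp(-2*x) + C2*exp(-2*x)*sin(x).
Try w_p = A*cos(x) + B*sin(x). Substituting and equating the coefficients of cos(x) and sin(x) gives A = 7/8, B = 7/8, so w_p = 7*cos(x)/8 + 7*sin(x)/8.
General solution: w = 7*cos(x)/8 + 7*sin(x)/8 + C1*cos(x)*exp(-2*x) + C2*exp(-2*x)*sin(x).
Apply the initial conditions: w(0) = 7/8 + C1 = 3 and w'(0) = 7/8 + C2 - 2*C1 = -1. Solving gives C1 = 17/8, C2 = 19/8.

w = 7*cos(x)/8 + 7*sin(x)/8 + 17*cos(x)*exp(-2*x)/8 + 19*exp(-2*x)*sin(x)/8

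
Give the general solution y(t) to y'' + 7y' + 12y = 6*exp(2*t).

Characteristic equation r² + 7r + 12 = 0 factors as (r + 3)(r + 4) = 0, so r = -3, -4.
Hence y_h = C1*exp(-3*t) + C2*exp(-4*t).
Try y_p = A*exp(2*t). Substituting into the equation and dividing by exp(2*t) gives A = 1/5, so y_p = exp(2*t)/5.

y = exp(2*t)/5 + C1*exp(-3*t) + C2*exp(-4*t)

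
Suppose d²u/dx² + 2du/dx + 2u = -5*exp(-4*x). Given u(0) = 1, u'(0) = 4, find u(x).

Characteristic equation r² + 2r + 2 = 0 has discriminant (2)² - 4·(2) = -4 < 0, so r = -1 ± i.
Hence u_h = C1*cos(x)*exp(-x) + C2*exp(-x)*sin(x).
Try u_p = A*exp(-4*x). Substituting into the equation and dividing by exp(-4*x) gives A = -1/2, so u_p = -exp(-4*x)/2.
General solution: u = -exp(-4*x)/2 + C1*cos(x)*exp(-x) + C2*exp(-x)*sin(x).
Apply the initial conditions: u(0) = -1/2 + C1 = 1 and u'(0) = 2 + C2 - C1 = 4. Solving gives C1 = 3/2, C2 = 7/2.

u = -exp(-4*x)/2 + 3*cos(x)*exp(-x)/2 + 7*exp(-x)*sin(x)/2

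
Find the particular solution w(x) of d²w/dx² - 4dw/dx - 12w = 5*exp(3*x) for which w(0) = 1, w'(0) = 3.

w = exp(-2*x)/2 - exp(3*x)/3 + 5*exp(6*x)/6

Characteristic equation r² - 4r - 12 = 0 factors as (r - 6)(r + 2) = 0, so r = 6, -2.
Hence w_h = C1*exp(6*x) + C2*exp(-2*x).
Try w_p = A*exp(3*x). Substituting into the equation and dividing by exp(3*x) gives A = -1/3, so w_p = -exp(3*x)/3.
General solution: w = -exp(3*x)/3 + C1*exp(6*x) + C2*exp(-2*x).
Apply the initial conditions: w(0) = -1/3 + C1 + C2 = 1 and w'(0) = -1 - 2*C2 + 6*C1 = 3. Solving gives C1 = 5/6, C2 = 1/2.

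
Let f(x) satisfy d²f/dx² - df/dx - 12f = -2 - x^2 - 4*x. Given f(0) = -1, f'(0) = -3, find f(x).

Characteristic equation r² - r - 12 = 0 factors as (r + 3)(r - 4) = 0, so r = -3, 4.
Hence f_h = C1*exp(-3*x) + C2*exp(4*x).
For the particular solution try f_p = A0 + A1*x + A2*x^2. Substituting and matching coefficients of each power of x gives A0 = 133/864, A1 = 23/72, A2 = 1/12, so f_p = 133/864 + x^2/12 + 23*x/72.
General solution: f = 133/864 + x^2/12 + 23*x/72 + C1*exp(-3*x) + C2*exp(4*x).
Apply the initial conditions: f(0) = 133/864 + C1 + C2 = -1 and f'(0) = 23/72 - 3*C1 + 4*C2 = -3. Solving gives C1 = -5/27, C2 = -31/32.

f = 133/864 - 31*exp(4*x)/32 - 5*exp(-3*x)/27 + x**2/12 + 23*x/72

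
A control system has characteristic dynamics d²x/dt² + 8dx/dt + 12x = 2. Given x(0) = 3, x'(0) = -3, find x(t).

Characteristic equation r² + 8r + 12 = 0 factors as (r + 6)(r + 2) = 0, so r = -6, -2.
Hence x_h = C1*exp(-6*t) + C2*exp(-2*t).
For the particular solution try x_p = A0. Substituting and matching coefficients of each power of t gives A0 = 1/6, so x_p = 1/6.
General solution: x = 1/6 + C1*exp(-6*t) + C2*exp(-2*t).
Apply the initial conditions: x(0) = 1/6 + C1 + C2 = 3 and x'(0) = -6*C1 - 2*C2 = -3. Solving gives C1 = -2/3, C2 = 7/2.

x = 1/6 - 2*exp(-6*t)/3 + 7*exp(-2*t)/2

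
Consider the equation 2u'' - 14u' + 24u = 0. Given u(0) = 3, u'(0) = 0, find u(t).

u = -9*exp(4*t) + 12*exp(3*t)

Divide through by 2: u'' - 7u' + 12u = 0.
Characteristic equation r² - 7r + 12 = 0 factors as (r - 3)(r - 4) = 0, so r = 3, 4.
Hence u_h = C1*exp(3*t) + C2*exp(4*t).
Apply the initial conditions: u(0) = C1 + C2 = 3 and u'(0) = 3*C1 + 4*C2 = 0. Solving gives C1 = 12, C2 = -9.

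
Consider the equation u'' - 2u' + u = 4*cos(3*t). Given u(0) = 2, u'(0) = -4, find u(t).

u = -8*cos(3*t)/25 - 6*sin(3*t)/25 + 58*exp(t)/25 - 28*t*exp(t)/5

Characteristic equation r² - 2r + 1 = 0 has discriminant (-2)² - 4·(1) = 0, so r = 1 is a repeated root.
Hence u_h = (C1 + C2*t)*exp(t).
Try u_p = A*cos(3*t) + B*sin(3*t). Substituting and equating the coefficients of cos(3t) and sin(3t) gives A = -8/25, B = -6/25, so u_p = -8*cos(3*t)/25 - 6*sin(3*t)/25.
General solution: u = -8*cos(3*t)/25 - 6*sin(3*t)/25 + C1*exp(t) + C2*t*exp(t).
Apply the initial conditions: u(0) = -8/25 + C1 = 2 and u'(0) = -18/25 + C1 + C2 = -4. Solving gives C1 = 58/25, C2 = -28/5.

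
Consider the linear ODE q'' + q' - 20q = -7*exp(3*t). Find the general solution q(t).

q = 7*exp(3*t)/8 + C1*exp(-5*t) + C2*exp(4*t)

Characteristic equation r² + r - 20 = 0 factors as (r + 5)(r - 4) = 0, so r = -5, 4.
Hence q_h = C1*exp(-5*t) + C2*exp(4*t).
Try q_p = A*exp(3*t). Substituting into the equation and dividing by exp(3*t) gives A = 7/8, so q_p = 7*exp(3*t)/8.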